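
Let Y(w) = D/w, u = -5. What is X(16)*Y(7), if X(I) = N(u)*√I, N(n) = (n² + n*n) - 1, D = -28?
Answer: -784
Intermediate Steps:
Y(w) = -28/w
N(n) = -1 + 2*n² (N(n) = (n² + n²) - 1 = 2*n² - 1 = -1 + 2*n²)
X(I) = 49*√I (X(I) = (-1 + 2*(-5)²)*√I = (-1 + 2*25)*√I = (-1 + 50)*√I = 49*√I)
X(16)*Y(7) = (49*√16)*(-28/7) = (49*4)*(-28*⅐) = 196*(-4) = -784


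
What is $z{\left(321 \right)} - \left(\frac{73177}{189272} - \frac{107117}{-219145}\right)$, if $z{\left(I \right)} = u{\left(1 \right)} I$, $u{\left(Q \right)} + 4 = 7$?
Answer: $\frac{39907015357231}{41478012440} \approx 962.13$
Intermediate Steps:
$u{\left(Q \right)} = 3$ ($u{\left(Q \right)} = -4 + 7 = 3$)
$z{\left(I \right)} = 3 I$
$z{\left(321 \right)} - \left(\frac{73177}{189272} - \frac{107117}{-219145}\right) = 3 \cdot 321 - \left(\frac{73177}{189272} - \frac{107117}{-219145}\right) = 963 - \left(73177 \cdot \frac{1}{189272} - - \frac{107117}{219145}\right) = 963 - \left(\frac{73177}{189272} + \frac{107117}{219145}\right) = 963 - \frac{36310622489}{41478012440} = \frac{39907015357231}{41478012440}$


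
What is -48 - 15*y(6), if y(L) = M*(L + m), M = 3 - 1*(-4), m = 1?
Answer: -783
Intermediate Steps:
M = 7 (M = 3 + 4 = 7)
y(L) = 7 + 7*L (y(L) = 7*(L + 1) = 7*(1 + L) = 7 + 7*L)
-48 - 15*y(6) = -48 - 15*(7 + 7*6) = -48 - 15*(7 + 42) = -48 - 15*49 = -48 - 735 = -783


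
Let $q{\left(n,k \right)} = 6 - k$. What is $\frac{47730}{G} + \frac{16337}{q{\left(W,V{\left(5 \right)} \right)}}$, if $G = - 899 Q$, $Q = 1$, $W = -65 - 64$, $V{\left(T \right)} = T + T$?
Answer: $- \frac{14877883}{3596} \approx -4137.3$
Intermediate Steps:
$V{\left(T \right)} = 2 T$
$W = -129$ ($W = -65 - 64 = -129$)
$G = -899$ ($G = \left(-899\right) 1 = -899$)
$\frac{47730}{G} + \frac{16337}{q{\left(W,V{\left(5 \right)} \right)}} = \frac{47730}{-899} + \frac{16337}{6 - 2 \cdot 5} = 47730 \left(- \frac{1}{899}\right) + \frac{16337}{6 - 10} = - \frac{47730}{899} + \frac{16337}{6 - 10} = - \frac{47730}{899} + \frac{16337}{-4} = - \frac{47730}{899} + 16337 \left(- \frac{1}{4}\right) = - \frac{47730}{899} - \frac{16337}{4} = - \frac{14877883}{3596}$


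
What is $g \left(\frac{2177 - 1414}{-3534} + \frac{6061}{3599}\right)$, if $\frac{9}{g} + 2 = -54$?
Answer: $- \frac{56020611}{237418832} \approx -0.23596$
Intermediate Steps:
$g = - \frac{9}{56}$ ($g = \frac{9}{-2 - 54} = \frac{9}{-56} = 9 \left(- \frac{1}{56}\right) = - \frac{9}{56} \approx -0.16071$)
$g \left(\frac{2177 - 1414}{-3534} + \frac{6061}{3599}\right) = - \frac{9 \left(\frac{2177 - 1414}{-3534} + \frac{6061}{3599}\right)}{56} = - \frac{9 \left(\left(2177 - 1414\right) \left(- \frac{1}{3534}\right) + 6061 \cdot \frac{1}{3599}\right)}{56} = - \frac{9 \left(763 \left(- \frac{1}{3534}\right) + \frac{6061}{3599}\right)}{56} = - \frac{9 \left(- \frac{763}{3534} + \frac{6061}{3599}\right)}{56} = \left(- \frac{9}{56}\right) \frac{18673537}{12718866} = - \frac{56020611}{237418832}$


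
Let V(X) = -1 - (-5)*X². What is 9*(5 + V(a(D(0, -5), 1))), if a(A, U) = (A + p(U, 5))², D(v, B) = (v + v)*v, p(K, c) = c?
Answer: 28161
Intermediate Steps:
D(v, B) = 2*v² (D(v, B) = (2*v)*v = 2*v²)
a(A, U) = (5 + A)² (a(A, U) = (A + 5)² = (5 + A)²)
V(X) = -1 + 5*X²
9*(5 + V(a(D(0, -5), 1))) = 9*(5 + (-1 + 5*((5 + 2*0²)²)²)) = 9*(5 + (-1 + 5*((5 + 2*0)²)²)) = 9*(5 + (-1 + 5*((5 + 0)²)²)) = 9*(5 + (-1 + 5*(5²)²)) = 9*(5 + (-1 + 5*25²)) = 9*(5 + (-1 + 5*625)) = 9*(5 + (-1 + 3125)) = 9*(5 + 3124) = 9*3129 = 28161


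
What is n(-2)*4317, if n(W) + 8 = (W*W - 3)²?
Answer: -30219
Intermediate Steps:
n(W) = -8 + (-3 + W²)² (n(W) = -8 + (W*W - 3)² = -8 + (W² - 3)² = -8 + (-3 + W²)²)
n(-2)*4317 = (-8 + (-3 + (-2)²)²)*4317 = (-8 + (-3 + 4)²)*4317 = (-8 + 1²)*4317 = (-8 + 1)*4317 = -7*4317 = -30219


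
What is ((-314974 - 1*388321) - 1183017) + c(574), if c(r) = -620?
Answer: -1886932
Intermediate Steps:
((-314974 - 1*388321) - 1183017) + c(574) = ((-314974 - 1*388321) - 1183017) - 620 = ((-314974 - 388321) - 1183017) - 620 = (-703295 - 1183017) - 620 = -1886312 - 620 = -1886932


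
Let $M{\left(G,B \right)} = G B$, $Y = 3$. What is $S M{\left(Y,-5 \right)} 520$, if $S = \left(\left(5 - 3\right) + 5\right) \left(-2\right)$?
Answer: $109200$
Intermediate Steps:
$M{\left(G,B \right)} = B G$
$S = -14$ ($S = \left(2 + 5\right) \left(-2\right) = 7 \left(-2\right) = -14$)
$S M{\left(Y,-5 \right)} 520 = - 14 \left(\left(-5\right) 3\right) 520 = \left(-14\right) \left(-15\right) 520 = 210 \cdot 520 = 109200$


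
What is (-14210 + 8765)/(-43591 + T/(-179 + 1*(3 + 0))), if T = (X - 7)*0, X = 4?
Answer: 5445/43591 ≈ 0.12491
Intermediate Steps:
T = 0 (T = (4 - 7)*0 = -3*0 = 0)
(-14210 + 8765)/(-43591 + T/(-179 + 1*(3 + 0))) = (-14210 + 8765)/(-43591 + 0/(-179 + 1*(3 + 0))) = -5445/(-43591 + 0/(-179 + 1*3)) = -5445/(-43591 + 0/(-179 + 3)) = -5445/(-43591 + 0/(-176)) = -5445/(-43591 - 1/176*0) = -5445/(-43591 + 0) = -5445/(-43591) = -5445*(-1/43591) = 5445/43591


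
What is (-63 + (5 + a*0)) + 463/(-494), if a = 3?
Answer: -29115/494 ≈ -58.937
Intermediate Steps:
(-63 + (5 + a*0)) + 463/(-494) = (-63 + (5 + 3*0)) + 463/(-494) = (-63 + (5 + 0)) + 463*(-1/494) = (-63 + 5) - 463/494 = -58 - 463/494 = -29115/494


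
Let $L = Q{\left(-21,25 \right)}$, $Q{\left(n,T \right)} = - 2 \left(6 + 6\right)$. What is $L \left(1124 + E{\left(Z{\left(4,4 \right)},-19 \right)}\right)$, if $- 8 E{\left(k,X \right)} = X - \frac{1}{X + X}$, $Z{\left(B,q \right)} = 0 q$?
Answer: $- \frac{1027251}{38} \approx -27033.0$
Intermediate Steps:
$Q{\left(n,T \right)} = -24$ ($Q{\left(n,T \right)} = \left(-2\right) 12 = -24$)
$L = -24$
$Z{\left(B,q \right)} = 0$
$E{\left(k,X \right)} = - \frac{X}{8} + \frac{1}{16 X}$ ($E{\left(k,X \right)} = - \frac{X - \frac{1}{X + X}}{8} = - \frac{X - \frac{1}{2 X}}{8} = - \frac{X}{8} + \frac{1}{16 X}$)
$L \left(1124 + E{\left(Z{\left(4,4 \right)},-19 \right)}\right) = - 24 \left(1124 + \left(\left(- \frac{1}{8}\right) \left(-19\right) + \frac{1}{16 \left(-19\right)}\right)\right) = - 24 \left(1124 + \left(\frac{19}{8} + \frac{1}{16} \left(- \frac{1}{19}\right)\right)\right) = - 24 \left(1124 + \left(\frac{19}{8} - \frac{1}{304}\right)\right) = - 24 \left(1124 + \frac{721}{304}\right) = \left(-24\right) \frac{342417}{304} = - \frac{1027251}{38}$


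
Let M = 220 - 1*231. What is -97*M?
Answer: 1067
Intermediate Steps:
M = -11 (M = 220 - 231 = -11)
-97*M = -97*(-11) = 1067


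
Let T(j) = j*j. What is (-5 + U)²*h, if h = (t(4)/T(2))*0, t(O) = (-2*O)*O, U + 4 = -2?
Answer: 0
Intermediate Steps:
U = -6 (U = -4 - 2 = -6)
t(O) = -2*O²
T(j) = j²
h = 0 (h = ((-2*4²)/(2²))*0 = (-2*16/4)*0 = -32*¼*0 = -8*0 = 0)
(-5 + U)²*h = (-5 - 6)²*0 = (-11)²*0 = 121*0 = 0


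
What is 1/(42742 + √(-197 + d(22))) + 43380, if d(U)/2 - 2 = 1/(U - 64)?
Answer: 832125005496411/19182226949 - I*√85134/38364453898 ≈ 43380.0 - 7.6054e-9*I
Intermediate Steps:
d(U) = 4 + 2/(-64 + U) (d(U) = 4 + 2/(U - 64) = 4 + 2/(-64 + U))
1/(42742 + √(-197 + d(22))) + 43380 = 1/(42742 + √(-197 + 2*(-127 + 2*22)/(-64 + 22))) + 43380 = 1/(42742 + √(-197 + 2*(-127 + 44)/(-42))) + 43380 = 1/(42742 + √(-197 + 2*(-1/42)*(-83))) + 43380 = 1/(42742 + √(-197 + 83/21)) + 43380 = 1/(42742 + √(-4054/21)) + 43380 = 1/(42742 + I*√85134/21) + 43380 = 43380 + 1/(42742 + I*√85134/21)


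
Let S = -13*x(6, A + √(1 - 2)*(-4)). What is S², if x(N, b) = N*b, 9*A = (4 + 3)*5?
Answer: -47996/9 - 189280*I ≈ -5332.9 - 1.8928e+5*I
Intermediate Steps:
A = 35/9 (A = ((4 + 3)*5)/9 = (7*5)/9 = (⅑)*35 = 35/9 ≈ 3.8889)
S = -910/3 + 312*I (S = -78*(35/9 + √(1 - 2)*(-4)) = -78*(35/9 + √(-1)*(-4)) = -78*(35/9 + I*(-4)) = -78*(35/9 - 4*I) = -13*(70/3 - 24*I) = -910/3 + 312*I ≈ -303.33 + 312.0*I)
S² = (-910/3 + 312*I)²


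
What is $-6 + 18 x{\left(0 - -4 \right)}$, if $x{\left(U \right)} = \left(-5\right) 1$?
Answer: $-96$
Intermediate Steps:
$x{\left(U \right)} = -5$
$-6 + 18 x{\left(0 - -4 \right)} = -6 + 18 \left(-5\right) = -6 - 90 = -96$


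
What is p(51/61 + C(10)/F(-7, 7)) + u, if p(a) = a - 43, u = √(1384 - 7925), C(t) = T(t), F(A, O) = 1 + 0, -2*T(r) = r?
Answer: -2877/61 + I*√6541 ≈ -47.164 + 80.876*I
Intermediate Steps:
T(r) = -r/2
F(A, O) = 1
C(t) = -t/2
u = I*√6541 (u = √(-6541) = I*√6541 ≈ 80.876*I)
p(a) = -43 + a
p(51/61 + C(10)/F(-7, 7)) + u = (-43 + (51/61 - ½*10/1)) + I*√6541 = (-43 + (51*(1/61) - 5*1)) + I*√6541 = (-43 + (51/61 - 5)) + I*√6541 = (-43 - 254/61) + I*√6541 = -2877/61 + I*√6541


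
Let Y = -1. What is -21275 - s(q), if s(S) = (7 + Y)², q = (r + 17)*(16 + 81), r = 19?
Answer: -21311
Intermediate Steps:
q = 3492 (q = (19 + 17)*(16 + 81) = 36*97 = 3492)
s(S) = 36 (s(S) = (7 - 1)² = 6² = 36)
-21275 - s(q) = -21275 - 1*36 = -21275 - 36 = -21311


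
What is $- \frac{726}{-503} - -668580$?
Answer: $\frac{336296466}{503} \approx 6.6858 \cdot 10^{5}$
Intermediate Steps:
$- \frac{726}{-503} - -668580 = \left(-726\right) \left(- \frac{1}{503}\right) + 668580 = \frac{726}{503} + 668580 = \frac{336296466}{503}$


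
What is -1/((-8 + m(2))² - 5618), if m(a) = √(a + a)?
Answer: 1/5582 ≈ 0.00017915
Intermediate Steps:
m(a) = √2*√a (m(a) = √(2*a) = √2*√a)
-1/((-8 + m(2))² - 5618) = -1/((-8 + √2*√2)² - 5618) = -1/((-8 + 2)² - 5618) = -1/((-6)² - 5618) = -1/(36 - 5618) = -1/(-5582) = -1*(-1/5582) = 1/5582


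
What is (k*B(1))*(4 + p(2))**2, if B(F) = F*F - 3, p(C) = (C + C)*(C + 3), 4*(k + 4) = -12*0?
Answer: 4608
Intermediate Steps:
k = -4 (k = -4 + (-12*0)/4 = -4 + (1/4)*0 = -4 + 0 = -4)
p(C) = 2*C*(3 + C) (p(C) = (2*C)*(3 + C) = 2*C*(3 + C))
B(F) = -3 + F**2 (B(F) = F**2 - 3 = -3 + F**2)
(k*B(1))*(4 + p(2))**2 = (-4*(-3 + 1**2))*(4 + 2*2*(3 + 2))**2 = (-4*(-3 + 1))*(4 + 2*2*5)**2 = (-4*(-2))*(4 + 20)**2 = 8*24**2 = 8*576 = 4608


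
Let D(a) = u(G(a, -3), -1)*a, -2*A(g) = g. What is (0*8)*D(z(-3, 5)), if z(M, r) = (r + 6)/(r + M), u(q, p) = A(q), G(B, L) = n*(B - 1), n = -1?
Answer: 0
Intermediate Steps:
A(g) = -g/2
G(B, L) = 1 - B (G(B, L) = -(B - 1) = -(-1 + B) = 1 - B)
u(q, p) = -q/2
z(M, r) = (6 + r)/(M + r)
D(a) = a*(-½ + a/2) (D(a) = (-(1 - a)/2)*a = (-½ + a/2)*a = a*(-½ + a/2))
(0*8)*D(z(-3, 5)) = (0*8)*(((6 + 5)/(-3 + 5))*(-1 + (6 + 5)/(-3 + 5))/2) = 0*((11/2)*(-1 + 11/2)/2) = 0*(((½)*11)*(-1 + (½)*11)/2) = 0*((½)*(11/2)*(-1 + 11/2)) = 0*((½)*(11/2)*(9/2)) = 0*(99/8) = 0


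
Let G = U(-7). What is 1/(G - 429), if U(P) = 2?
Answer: -1/427 ≈ -0.0023419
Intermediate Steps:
G = 2
1/(G - 429) = 1/(2 - 429) = 1/(-427) = -1/427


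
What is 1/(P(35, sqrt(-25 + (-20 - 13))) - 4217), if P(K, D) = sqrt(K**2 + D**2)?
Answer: -4217/17781922 - sqrt(1167)/17781922 ≈ -0.00023907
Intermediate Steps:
P(K, D) = sqrt(D**2 + K**2)
1/(P(35, sqrt(-25 + (-20 - 13))) - 4217) = 1/(sqrt((sqrt(-25 + (-20 - 13)))**2 + 35**2) - 4217) = 1/(sqrt((sqrt(-25 - 33))**2 + 1225) - 4217) = 1/(sqrt((sqrt(-58))**2 + 1225) - 4217) = 1/(sqrt((I*sqrt(58))**2 + 1225) - 4217) = 1/(sqrt(-58 + 1225) - 4217) = 1/(sqrt(1167) - 4217) = 1/(-4217 + sqrt(1167))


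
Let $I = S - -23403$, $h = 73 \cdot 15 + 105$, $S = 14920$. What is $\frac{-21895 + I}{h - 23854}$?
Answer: $- \frac{8214}{11327} \approx -0.72517$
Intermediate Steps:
$h = 1200$ ($h = 1095 + 105 = 1200$)
$I = 38323$ ($I = 14920 - -23403 = 14920 + 23403 = 38323$)
$\frac{-21895 + I}{h - 23854} = \frac{-21895 + 38323}{1200 - 23854} = \frac{16428}{-22654} = 16428 \left(- \frac{1}{22654}\right) = - \frac{8214}{11327}$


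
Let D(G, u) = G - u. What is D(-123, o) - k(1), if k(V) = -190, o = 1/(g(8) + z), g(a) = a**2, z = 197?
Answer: 17486/261 ≈ 66.996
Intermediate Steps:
o = 1/261 (o = 1/(8**2 + 197) = 1/(64 + 197) = 1/261 ≈ 0.0038314)
D(-123, o) - k(1) = (-123 - 1*1/261) - 1*(-190) = (-123 - 1/261) + 190 = -32104/261 + 190 = 17486/261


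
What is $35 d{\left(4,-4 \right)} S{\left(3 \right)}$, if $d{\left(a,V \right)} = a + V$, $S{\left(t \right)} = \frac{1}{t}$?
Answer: $0$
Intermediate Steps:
$d{\left(a,V \right)} = V + a$
$35 d{\left(4,-4 \right)} S{\left(3 \right)} = \frac{35 \left(-4 + 4\right)}{3} = 35 \cdot 0 \cdot \frac{1}{3} = 0 \cdot \frac{1}{3} = 0$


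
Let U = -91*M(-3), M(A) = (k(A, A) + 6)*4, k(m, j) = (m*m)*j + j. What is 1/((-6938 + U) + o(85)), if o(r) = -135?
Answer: 1/1663 ≈ 0.00060132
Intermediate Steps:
k(m, j) = j + j*m² (k(m, j) = m²*j + j = j*m² + j = j + j*m²)
M(A) = 24 + 4*A*(1 + A²) (M(A) = (A*(1 + A²) + 6)*4 = (6 + A*(1 + A²))*4 = 24 + 4*A*(1 + A²))
U = 8736 (U = -91*(24 + 4*(-3) + 4*(-3)³) = -91*(24 - 12 + 4*(-27)) = -91*(24 - 12 - 108) = -91*(-96) = 8736)
1/((-6938 + U) + o(85)) = 1/((-6938 + 8736) - 135) = 1/(1798 - 135) = 1/1663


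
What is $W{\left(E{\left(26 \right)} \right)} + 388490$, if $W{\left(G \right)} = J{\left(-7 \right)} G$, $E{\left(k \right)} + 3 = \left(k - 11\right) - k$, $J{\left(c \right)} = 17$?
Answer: $388252$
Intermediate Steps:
$E{\left(k \right)} = -14$ ($E{\left(k \right)} = -3 + \left(\left(k - 11\right) - k\right) = -3 + \left(\left(-11 + k\right) - k\right) = -3 - 11 = -14$)
$W{\left(G \right)} = 17 G$
$W{\left(E{\left(26 \right)} \right)} + 388490 = 17 \left(-14\right) + 388490 = -238 + 388490 = 388252$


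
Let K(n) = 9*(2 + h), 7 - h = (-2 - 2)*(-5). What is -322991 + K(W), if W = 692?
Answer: -323090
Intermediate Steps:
h = -13 (h = 7 - (-2 - 2)*(-5) = 7 - (-4)*(-5) = 7 - 1*20 = 7 - 20 = -13)
K(n) = -99 (K(n) = 9*(2 - 13) = 9*(-11) = -99)
-322991 + K(W) = -322991 - 99 = -323090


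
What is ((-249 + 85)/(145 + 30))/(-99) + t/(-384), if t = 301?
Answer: -1717283/2217600 ≈ -0.77439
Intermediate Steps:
((-249 + 85)/(145 + 30))/(-99) + t/(-384) = ((-249 + 85)/(145 + 30))/(-99) + 301/(-384) = -164/175*(-1/99) + 301*(-1/384) = -164*1/175*(-1/99) - 301/384 = -164/175*(-1/99) - 301/384 = 164/17325 - 301/384 = -1717283/2217600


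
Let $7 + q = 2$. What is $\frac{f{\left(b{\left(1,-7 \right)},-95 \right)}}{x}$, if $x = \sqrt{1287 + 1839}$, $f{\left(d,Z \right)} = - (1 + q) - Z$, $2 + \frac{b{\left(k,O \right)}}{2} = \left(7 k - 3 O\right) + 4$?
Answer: $\frac{33 \sqrt{3126}}{1042} \approx 1.7707$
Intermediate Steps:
$q = -5$ ($q = -7 + 2 = -5$)
$b{\left(k,O \right)} = 4 - 6 O + 14 k$ ($b{\left(k,O \right)} = -4 + 2 \left(\left(7 k - 3 O\right) + 4\right) = -4 + 2 \left(\left(- 3 O + 7 k\right) + 4\right) = -4 + 2 \left(4 - 3 O + 7 k\right) = -4 + \left(8 - 6 O + 14 k\right) = 4 - 6 O + 14 k$)
$f{\left(d,Z \right)} = 4 - Z$ ($f{\left(d,Z \right)} = - (1 - 5) - Z = \left(-1\right) \left(-4\right) - Z = 4 - Z$)
$x = \sqrt{3126} \approx 55.911$
$\frac{f{\left(b{\left(1,-7 \right)},-95 \right)}}{x} = \frac{4 - -95}{\sqrt{3126}} = \left(4 + 95\right) \frac{\sqrt{3126}}{3126} = 99 \frac{\sqrt{3126}}{3126} = \frac{33 \sqrt{3126}}{1042}$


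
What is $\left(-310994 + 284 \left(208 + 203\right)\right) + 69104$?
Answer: $-125166$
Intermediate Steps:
$\left(-310994 + 284 \left(208 + 203\right)\right) + 69104 = \left(-310994 + 284 \cdot 411\right) + 69104 = \left(-310994 + 116724\right) + 69104 = -194270 + 69104 = -125166$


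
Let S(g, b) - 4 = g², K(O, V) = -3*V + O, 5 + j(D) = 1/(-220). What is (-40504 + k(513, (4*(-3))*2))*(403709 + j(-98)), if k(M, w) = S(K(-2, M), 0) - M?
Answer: 51816110261543/55 ≈ 9.4211e+11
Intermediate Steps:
j(D) = -1101/220 (j(D) = -5 + 1/(-220) = -5 - 1/220 = -1101/220)
K(O, V) = O - 3*V
S(g, b) = 4 + g²
k(M, w) = 4 + (-2 - 3*M)² - M (k(M, w) = (4 + (-2 - 3*M)²) - M = 4 + (-2 - 3*M)² - M)
(-40504 + k(513, (4*(-3))*2))*(403709 + j(-98)) = (-40504 + (4 + (2 + 3*513)² - 1*513))*(403709 - 1101/220) = (-40504 + (4 + (2 + 1539)² - 513))*(88814879/220) = (-40504 + (4 + 1541² - 513))*(88814879/220) = (-40504 + (4 + 2374681 - 513))*(88814879/220) = (-40504 + 2374172)*(88814879/220) = 2333668*(88814879/220) = 51816110261543/55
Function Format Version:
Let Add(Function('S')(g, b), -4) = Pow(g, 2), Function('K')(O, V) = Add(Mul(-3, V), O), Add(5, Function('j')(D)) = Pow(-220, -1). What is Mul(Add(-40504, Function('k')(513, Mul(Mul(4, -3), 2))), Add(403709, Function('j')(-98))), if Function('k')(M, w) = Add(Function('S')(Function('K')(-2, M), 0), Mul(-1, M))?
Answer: Rational(51816110261543, 55) ≈ 9.4211e+11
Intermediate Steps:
Function('j')(D) = Rational(-1101, 220) (Function('j')(D) = Add(-5, Pow(-220, -1)) = Add(-5, Rational(-1, 220)) = Rational(-1101, 220))
Function('K')(O, V) = Add(O, Mul(-3, V))
Function('S')(g, b) = Add(4, Pow(g, 2))
Function('k')(M, w) = Add(4, Pow(Add(-2, Mul(-3, M)), 2), Mul(-1, M)) (Function('k')(M, w) = Add(Add(4, Pow(Add(-2, Mul(-3, M)), 2)), Mul(-1, M)) = Add(4, Pow(Add(-2, Mul(-3, M)), 2), Mul(-1, M)))
Mul(Add(-40504, Function('k')(513, Mul(Mul(4, -3), 2))), Add(403709, Function('j')(-98))) = Mul(Add(-40504, Add(4, Pow(Add(2, Mul(3, 513)), 2), Mul(-1, 513))), Add(403709, Rational(-1101, 220))) = Mul(Add(-40504, Add(4, Pow(Add(2, 1539), 2), -513)), Rational(88814879, 220)) = Mul(Add(-40504, Add(4, Pow(1541, 2), -513)), Rational(88814879, 220)) = Mul(Add(-40504, Add(4, 2374681, -513)), Rational(88814879, 220)) = Mul(Add(-40504, 2374172), Rational(88814879, 220)) = Mul(2333668, Rational(88814879, 220)) = Rational(51816110261543, 55)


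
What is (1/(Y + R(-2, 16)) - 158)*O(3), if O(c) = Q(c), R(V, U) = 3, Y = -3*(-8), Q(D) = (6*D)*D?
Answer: -8530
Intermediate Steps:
Q(D) = 6*D**2
Y = 24
O(c) = 6*c**2
(1/(Y + R(-2, 16)) - 158)*O(3) = (1/(24 + 3) - 158)*(6*3**2) = (1/27 - 158)*(6*9) = (1/27 - 158)*54 = -4265/27*54 = -8530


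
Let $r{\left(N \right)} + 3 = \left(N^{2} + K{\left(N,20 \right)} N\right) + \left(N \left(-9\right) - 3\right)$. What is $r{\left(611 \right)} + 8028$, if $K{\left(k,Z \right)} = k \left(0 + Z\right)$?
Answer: $7842264$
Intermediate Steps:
$K{\left(k,Z \right)} = Z k$ ($K{\left(k,Z \right)} = k Z = Z k$)
$r{\left(N \right)} = -6 - 9 N + 21 N^{2}$ ($r{\left(N \right)} = -3 + \left(\left(N^{2} + 20 N N\right) + \left(N \left(-9\right) - 3\right)\right) = -3 - \left(3 - 21 N^{2} + 9 N\right) = -6 - 9 N + 21 N^{2}$)
$r{\left(611 \right)} + 8028 = \left(-6 - 5499 + 21 \cdot 611^{2}\right) + 8028 = \left(-6 - 5499 + 21 \cdot 373321\right) + 8028 = \left(-6 - 5499 + 7839741\right) + 8028 = 7834236 + 8028 = 7842264$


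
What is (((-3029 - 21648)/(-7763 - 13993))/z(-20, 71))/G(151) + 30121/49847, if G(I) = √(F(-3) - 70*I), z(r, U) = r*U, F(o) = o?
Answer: 4303/7121 + 24677*I*√10573/326637186960 ≈ 0.60427 + 7.7683e-6*I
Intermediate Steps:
z(r, U) = U*r
G(I) = √(-3 - 70*I)
(((-3029 - 21648)/(-7763 - 13993))/z(-20, 71))/G(151) + 30121/49847 = (((-3029 - 21648)/(-7763 - 13993))/((71*(-20))))/(√(-3 - 70*151)) + 30121/49847 = (-24677/(-21756)/(-1420))/(√(-3 - 10570)) + 30121*(1/49847) = (-24677*(-1/21756)*(-1/1420))/(√(-10573)) + 4303/7121 = ((24677/21756)*(-1/1420))/((I*√10573)) + 4303/7121 = -(-24677)*I*√10573/326637186960 + 4303/7121 = 24677*I*√10573/326637186960 + 4303/7121 = 4303/7121 + 24677*I*√10573/326637186960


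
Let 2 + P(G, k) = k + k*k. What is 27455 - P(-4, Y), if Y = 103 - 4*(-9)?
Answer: 7997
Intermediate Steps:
Y = 139 (Y = 103 + 36 = 139)
P(G, k) = -2 + k + k**2 (P(G, k) = -2 + (k + k*k) = -2 + (k + k**2) = -2 + k + k**2)
27455 - P(-4, Y) = 27455 - (-2 + 139 + 139**2) = 27455 - (-2 + 139 + 19321) = 27455 - 1*19458 = 27455 - 19458 = 7997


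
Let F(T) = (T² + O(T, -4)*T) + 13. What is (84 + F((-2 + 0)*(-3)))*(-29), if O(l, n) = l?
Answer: -4901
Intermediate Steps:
F(T) = 13 + 2*T² (F(T) = (T² + T*T) + 13 = (T² + T²) + 13 = 2*T² + 13 = 13 + 2*T²)
(84 + F((-2 + 0)*(-3)))*(-29) = (84 + (13 + 2*((-2 + 0)*(-3))²))*(-29) = (84 + (13 + 2*(-2*(-3))²))*(-29) = (84 + (13 + 2*6²))*(-29) = (84 + (13 + 2*36))*(-29) = (84 + (13 + 72))*(-29) = (84 + 85)*(-29) = 169*(-29) = -4901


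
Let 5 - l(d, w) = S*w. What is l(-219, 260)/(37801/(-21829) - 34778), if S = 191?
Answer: 1083918995/759206763 ≈ 1.4277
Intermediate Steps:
l(d, w) = 5 - 191*w
l(-219, 260)/(37801/(-21829) - 34778) = (5 - 191*260)/(37801/(-21829) - 34778) = (5 - 49660)/(37801*(-1/21829) - 34778) = -49655/(-37801/21829 - 34778) = -49655/(-759206763/21829) = -49655*(-21829/759206763) = 1083918995/759206763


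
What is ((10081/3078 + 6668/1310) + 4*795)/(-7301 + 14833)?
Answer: 6428031307/15185189880 ≈ 0.42331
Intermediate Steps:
((10081/3078 + 6668/1310) + 4*795)/(-7301 + 14833) = ((10081*(1/3078) + 6668*(1/1310)) + 3180)/7532 = ((10081/3078 + 3334/655) + 3180)*(1/7532) = (16865107/2016090 + 3180)*(1/7532) = (6428031307/2016090)*(1/7532) = 6428031307/15185189880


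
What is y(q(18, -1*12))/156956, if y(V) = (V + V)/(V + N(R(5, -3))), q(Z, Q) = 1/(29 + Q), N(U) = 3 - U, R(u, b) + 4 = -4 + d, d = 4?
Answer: 1/9417360 ≈ 1.0619e-7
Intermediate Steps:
R(u, b) = -4 (R(u, b) = -4 + (-4 + 4) = -4 + 0 = -4)
y(V) = 2*V/(7 + V) (y(V) = (V + V)/(V + (3 - 1*(-4))) = (2*V)/(V + (3 + 4)) = (2*V)/(V + 7) = (2*V)/(7 + V) = 2*V/(7 + V))
y(q(18, -1*12))/156956 = (2/((29 - 1*12)*(7 + 1/(29 - 1*12))))/156956 = (2/((29 - 12)*(7 + 1/(29 - 12))))*(1/156956) = (2/(17*(7 + 1/17)))*(1/156956) = (2*(1/17)/(7 + 1/17))*(1/156956) = (2*(1/17)/(120/17))*(1/156956) = (2*(1/17)*(17/120))*(1/156956) = (1/60)*(1/156956) = 1/9417360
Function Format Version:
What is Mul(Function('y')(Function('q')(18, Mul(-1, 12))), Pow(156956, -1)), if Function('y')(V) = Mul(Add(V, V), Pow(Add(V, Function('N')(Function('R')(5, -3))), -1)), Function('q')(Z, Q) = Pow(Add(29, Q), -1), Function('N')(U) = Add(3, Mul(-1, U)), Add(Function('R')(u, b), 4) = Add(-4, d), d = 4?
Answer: Rational(1, 9417360) ≈ 1.0619e-7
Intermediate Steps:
Function('R')(u, b) = -4 (Function('R')(u, b) = Add(-4, Add(-4, 4)) = Add(-4, 0) = -4)
Function('y')(V) = Mul(2, V, Pow(Add(7, V), -1)) (Function('y')(V) = Mul(Add(V, V), Pow(Add(V, Add(3, Mul(-1, -4))), -1)) = Mul(Mul(2, V), Pow(Add(V, Add(3, 4)), -1)) = Mul(Mul(2, V), Pow(Add(V, 7), -1)) = Mul(Mul(2, V), Pow(Add(7, V), -1)) = Mul(2, V, Pow(Add(7, V), -1)))
Mul(Function('y')(Function('q')(18, Mul(-1, 12))), Pow(156956, -1)) = Mul(Mul(2, Pow(Add(29, Mul(-1, 12)), -1), Pow(Add(7, Pow(Add(29, Mul(-1, 12)), -1)), -1)), Pow(156956, -1)) = Mul(Mul(2, Pow(Add(29, -12), -1), Pow(Add(7, Pow(Add(29, -12), -1)), -1)), Rational(1, 156956)) = Mul(Mul(2, Pow(17, -1), Pow(Add(7, Pow(17, -1)), -1)), Rational(1, 156956)) = Mul(Mul(2, Rational(1, 17), Pow(Add(7, Rational(1, 17)), -1)), Rational(1, 156956)) = Mul(Mul(2, Rational(1, 17), Pow(Rational(120, 17), -1)), Rational(1, 156956)) = Mul(Mul(2, Rational(1, 17), Rational(17, 120)), Rational(1, 156956)) = Mul(Rational(1, 60), Rational(1, 156956)) = Rational(1, 9417360)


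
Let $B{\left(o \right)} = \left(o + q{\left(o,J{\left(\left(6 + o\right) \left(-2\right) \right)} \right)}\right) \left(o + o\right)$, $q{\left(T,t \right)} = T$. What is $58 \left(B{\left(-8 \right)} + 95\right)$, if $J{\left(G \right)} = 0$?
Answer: $20358$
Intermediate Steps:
$B{\left(o \right)} = 4 o^{2}$ ($B{\left(o \right)} = \left(o + o\right) \left(o + o\right) = 2 o 2 o = 4 o^{2}$)
$58 \left(B{\left(-8 \right)} + 95\right) = 58 \left(4 \left(-8\right)^{2} + 95\right) = 58 \left(4 \cdot 64 + 95\right) = 58 \left(256 + 95\right) = 58 \cdot 351 = 20358$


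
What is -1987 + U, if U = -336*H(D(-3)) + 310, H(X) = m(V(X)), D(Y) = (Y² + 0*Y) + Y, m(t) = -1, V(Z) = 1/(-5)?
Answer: -1341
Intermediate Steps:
V(Z) = -⅕
D(Y) = Y + Y² (D(Y) = (Y² + 0) + Y = Y² + Y = Y + Y²)
H(X) = -1
U = 646 (U = -336*(-1) + 310 = 336 + 310 = 646)
-1987 + U = -1987 + 646 = -1341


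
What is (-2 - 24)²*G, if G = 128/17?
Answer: 86528/17 ≈ 5089.9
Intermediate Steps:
G = 128/17 (G = 128*(1/17) = 128/17 ≈ 7.5294)
(-2 - 24)²*G = (-2 - 24)²*(128/17) = (-26)²*(128/17) = 676*(128/17) = 86528/17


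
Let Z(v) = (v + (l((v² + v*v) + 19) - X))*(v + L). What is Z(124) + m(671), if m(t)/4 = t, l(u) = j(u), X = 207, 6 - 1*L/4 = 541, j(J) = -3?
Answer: 176060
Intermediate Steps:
L = -2140 (L = 24 - 4*541 = 24 - 2164 = -2140)
l(u) = -3
m(t) = 4*t
Z(v) = (-2140 + v)*(-210 + v) (Z(v) = (v + (-3 - 1*207))*(v - 2140) = (v + (-3 - 207))*(-2140 + v) = (v - 210)*(-2140 + v) = (-210 + v)*(-2140 + v) = (-2140 + v)*(-210 + v))
Z(124) + m(671) = (449400 + 124² - 2350*124) + 4*671 = (449400 + 15376 - 291400) + 2684 = 173376 + 2684 = 176060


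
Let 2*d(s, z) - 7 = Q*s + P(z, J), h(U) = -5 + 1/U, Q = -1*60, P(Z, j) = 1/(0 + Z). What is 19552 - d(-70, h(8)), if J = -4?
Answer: 1360991/78 ≈ 17449.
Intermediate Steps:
P(Z, j) = 1/Z
Q = -60
d(s, z) = 7/2 + 1/(2*z) - 30*s (d(s, z) = 7/2 + (-60*s + 1/z)/2 = 7/2 + (1/z - 60*s)/2 = 7/2 + (1/(2*z) - 30*s) = 7/2 + 1/(2*z) - 30*s)
19552 - d(-70, h(8)) = 19552 - (1 + (-5 + 1/8)*(7 - 60*(-70)))/(2*(-5 + 1/8)) = 19552 - (1 + (-5 + ⅛)*(7 + 4200))/(2*(-5 + ⅛)) = 19552 - (1 - 39/8*4207)/(2*(-39/8)) = 19552 - (-8)*(1 - 164073/8)/(2*39) = 19552 - (-8)*(-164065)/(2*39*8) = 19552 - 1*164065/78 = 19552 - 164065/78 = 1360991/78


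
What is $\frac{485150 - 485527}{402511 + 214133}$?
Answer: $- \frac{377}{616644} \approx -0.00061137$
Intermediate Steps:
$\frac{485150 - 485527}{402511 + 214133} = - \frac{377}{616644}$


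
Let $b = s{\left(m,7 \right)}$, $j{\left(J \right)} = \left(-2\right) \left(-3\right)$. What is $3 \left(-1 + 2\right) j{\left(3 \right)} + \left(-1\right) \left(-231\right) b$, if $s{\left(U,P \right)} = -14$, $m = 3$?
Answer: $-3216$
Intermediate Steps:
$j{\left(J \right)} = 6$
$b = -14$
$3 \left(-1 + 2\right) j{\left(3 \right)} + \left(-1\right) \left(-231\right) b = 3 \left(-1 + 2\right) 6 + \left(-1\right) \left(-231\right) \left(-14\right) = 3 \cdot 1 \cdot 6 + 231 \left(-14\right) = 3 \cdot 6 - 3234 = 18 - 3234 = -3216$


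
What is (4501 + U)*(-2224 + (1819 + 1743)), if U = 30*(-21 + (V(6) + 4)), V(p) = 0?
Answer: 5339958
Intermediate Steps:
U = -510 (U = 30*(-21 + (0 + 4)) = 30*(-21 + 4) = 30*(-17) = -510)
(4501 + U)*(-2224 + (1819 + 1743)) = (4501 - 510)*(-2224 + (1819 + 1743)) = 3991*(-2224 + 3562) = 3991*1338 = 5339958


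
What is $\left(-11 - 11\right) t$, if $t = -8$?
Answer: $176$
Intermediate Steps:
$\left(-11 - 11\right) t = \left(-11 - 11\right) \left(-8\right) = \left(-22\right) \left(-8\right) = 176$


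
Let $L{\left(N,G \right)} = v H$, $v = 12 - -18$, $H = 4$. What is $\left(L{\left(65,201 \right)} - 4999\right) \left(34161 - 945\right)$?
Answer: $-162060864$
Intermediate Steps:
$v = 30$ ($v = 12 + 18 = 30$)
$L{\left(N,G \right)} = 120$ ($L{\left(N,G \right)} = 30 \cdot 4 = 120$)
$\left(L{\left(65,201 \right)} - 4999\right) \left(34161 - 945\right) = \left(120 - 4999\right) \left(34161 - 945\right) = \left(-4879\right) 33216 = -162060864$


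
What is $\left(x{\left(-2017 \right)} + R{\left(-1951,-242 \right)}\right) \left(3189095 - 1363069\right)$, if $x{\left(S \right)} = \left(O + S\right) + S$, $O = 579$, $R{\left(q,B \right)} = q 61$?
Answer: $-223626100116$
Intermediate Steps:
$R{\left(q,B \right)} = 61 q$
$x{\left(S \right)} = 579 + 2 S$ ($x{\left(S \right)} = \left(579 + S\right) + S = 579 + 2 S$)
$\left(x{\left(-2017 \right)} + R{\left(-1951,-242 \right)}\right) \left(3189095 - 1363069\right) = \left(\left(579 + 2 \left(-2017\right)\right) + 61 \left(-1951\right)\right) \left(3189095 - 1363069\right) = \left(\left(579 - 4034\right) - 119011\right) 1826026 = \left(-3455 - 119011\right) 1826026 = \left(-122466\right) 1826026 = -223626100116$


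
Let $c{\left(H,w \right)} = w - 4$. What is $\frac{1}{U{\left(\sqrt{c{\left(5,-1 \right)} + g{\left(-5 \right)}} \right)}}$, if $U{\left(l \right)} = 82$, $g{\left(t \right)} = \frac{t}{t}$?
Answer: $\frac{1}{82} \approx 0.012195$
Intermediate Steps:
$g{\left(t \right)} = 1$
$c{\left(H,w \right)} = -4 + w$ ($c{\left(H,w \right)} = w - 4 = -4 + w$)
$\frac{1}{U{\left(\sqrt{c{\left(5,-1 \right)} + g{\left(-5 \right)}} \right)}} = \frac{1}{82}$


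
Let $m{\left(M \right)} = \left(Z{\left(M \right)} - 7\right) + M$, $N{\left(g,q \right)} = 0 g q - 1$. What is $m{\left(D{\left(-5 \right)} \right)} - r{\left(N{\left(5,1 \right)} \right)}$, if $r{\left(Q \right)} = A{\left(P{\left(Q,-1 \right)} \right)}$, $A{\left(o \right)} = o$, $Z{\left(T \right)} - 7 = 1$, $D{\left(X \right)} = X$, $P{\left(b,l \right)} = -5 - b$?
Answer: $0$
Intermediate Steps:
$N{\left(g,q \right)} = -1$ ($N{\left(g,q \right)} = 0 q - 1 = 0 - 1 = -1$)
$Z{\left(T \right)} = 8$ ($Z{\left(T \right)} = 7 + 1 = 8$)
$m{\left(M \right)} = 1 + M$ ($m{\left(M \right)} = \left(8 - 7\right) + M = 1 + M$)
$r{\left(Q \right)} = -5 - Q$
$m{\left(D{\left(-5 \right)} \right)} - r{\left(N{\left(5,1 \right)} \right)} = \left(1 - 5\right) - \left(-5 - -1\right) = -4 - \left(-5 + 1\right) = -4 - -4 = -4 + 4 = 0$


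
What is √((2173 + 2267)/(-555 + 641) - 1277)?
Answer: I*√2265713/43 ≈ 35.005*I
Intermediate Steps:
√((2173 + 2267)/(-555 + 641) - 1277) = √(4440/86 - 1277) = √(4440*(1/86) - 1277) = √(2220/43 - 1277) = √(-52691/43) = I*√2265713/43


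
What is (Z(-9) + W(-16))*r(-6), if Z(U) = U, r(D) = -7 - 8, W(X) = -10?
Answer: 285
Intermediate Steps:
r(D) = -15
(Z(-9) + W(-16))*r(-6) = (-9 - 10)*(-15) = -19*(-15) = 285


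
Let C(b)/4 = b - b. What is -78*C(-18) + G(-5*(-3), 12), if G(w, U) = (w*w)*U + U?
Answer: 2712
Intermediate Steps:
C(b) = 0 (C(b) = 4*(b - b) = 4*0 = 0)
G(w, U) = U + U*w² (G(w, U) = w²*U + U = U*w² + U = U + U*w²)
-78*C(-18) + G(-5*(-3), 12) = -78*0 + 12*(1 + (-5*(-3))²) = 0 + 12*(1 + 15²) = 0 + 12*(1 + 225) = 0 + 12*226 = 0 + 2712 = 2712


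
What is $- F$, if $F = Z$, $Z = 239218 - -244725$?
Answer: $-483943$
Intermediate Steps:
$Z = 483943$ ($Z = 239218 + 244725 = 483943$)
$F = 483943$
$- F = \left(-1\right) 483943 = -483943$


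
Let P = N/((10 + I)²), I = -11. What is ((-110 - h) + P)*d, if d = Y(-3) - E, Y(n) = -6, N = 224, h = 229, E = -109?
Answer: -11845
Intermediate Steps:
d = 103 (d = -6 - 1*(-109) = -6 + 109 = 103)
P = 224 (P = 224/((10 - 11)²) = 224/((-1)²) = 224/1 = 224*1 = 224)
((-110 - h) + P)*d = ((-110 - 1*229) + 224)*103 = ((-110 - 229) + 224)*103 = (-339 + 224)*103 = -115*103 = -11845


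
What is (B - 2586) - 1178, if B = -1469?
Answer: -5233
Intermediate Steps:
(B - 2586) - 1178 = (-1469 - 2586) - 1178 = -4055 - 1178 = -5233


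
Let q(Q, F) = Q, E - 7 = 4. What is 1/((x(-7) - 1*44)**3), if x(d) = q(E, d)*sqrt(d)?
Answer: -I/(-26620*I + 54571*sqrt(7)) ≈ 1.235e-6 - 6.6984e-6*I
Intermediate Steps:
E = 11 (E = 7 + 4 = 11)
x(d) = 11*sqrt(d)
1/((x(-7) - 1*44)**3) = 1/((11*sqrt(-7) - 1*44)**3) = 1/((11*(I*sqrt(7)) - 44)**3) = 1/((11*I*sqrt(7) - 44)**3) = 1/((-44 + 11*I*sqrt(7))**3) = (-44 + 11*I*sqrt(7))**(-3)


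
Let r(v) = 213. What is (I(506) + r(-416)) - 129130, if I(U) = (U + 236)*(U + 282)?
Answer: 455779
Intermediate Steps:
I(U) = (236 + U)*(282 + U)
(I(506) + r(-416)) - 129130 = ((66552 + 506² + 518*506) + 213) - 129130 = ((66552 + 256036 + 262108) + 213) - 129130 = (584696 + 213) - 129130 = 584909 - 129130 = 455779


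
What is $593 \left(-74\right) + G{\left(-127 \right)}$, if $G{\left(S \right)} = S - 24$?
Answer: $-44033$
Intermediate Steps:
$G{\left(S \right)} = -24 + S$
$593 \left(-74\right) + G{\left(-127 \right)} = 593 \left(-74\right) - 151 = -43882 - 151 = -44033$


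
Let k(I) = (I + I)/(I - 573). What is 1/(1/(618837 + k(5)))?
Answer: 175749703/284 ≈ 6.1884e+5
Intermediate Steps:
k(I) = 2*I/(-573 + I) (k(I) = (2*I)/(-573 + I) = 2*I/(-573 + I))
1/(1/(618837 + k(5))) = 1/(1/(618837 + 2*5/(-573 + 5))) = 1/(1/(618837 + 2*5/(-568))) = 1/(1/(618837 + 2*5*(-1/568))) = 1/(1/(618837 - 5/284)) = 1/(1/(175749703/284)) = 1/(284/175749703) = 175749703/284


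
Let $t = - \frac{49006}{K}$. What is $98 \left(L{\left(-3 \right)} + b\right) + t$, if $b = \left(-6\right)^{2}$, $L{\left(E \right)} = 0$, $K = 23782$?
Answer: $\frac{41926945}{11891} \approx 3525.9$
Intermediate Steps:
$t = - \frac{24503}{11891}$ ($t = - \frac{49006}{23782} = \left(-49006\right) \frac{1}{23782} = - \frac{24503}{11891} \approx -2.0606$)
$b = 36$
$98 \left(L{\left(-3 \right)} + b\right) + t = 98 \left(0 + 36\right) - \frac{24503}{11891} = 98 \cdot 36 - \frac{24503}{11891} = 3528 - \frac{24503}{11891} = \frac{41926945}{11891}$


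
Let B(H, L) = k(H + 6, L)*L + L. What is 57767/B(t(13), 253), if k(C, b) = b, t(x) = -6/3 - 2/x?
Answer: 57767/64262 ≈ 0.89893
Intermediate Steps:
t(x) = -2 - 2/x (t(x) = -6*⅓ - 2/x = -2 - 2/x)
B(H, L) = L + L² (B(H, L) = L*L + L = L² + L = L + L²)
57767/B(t(13), 253) = 57767/((253*(1 + 253))) = 57767/((253*254)) = 57767/64262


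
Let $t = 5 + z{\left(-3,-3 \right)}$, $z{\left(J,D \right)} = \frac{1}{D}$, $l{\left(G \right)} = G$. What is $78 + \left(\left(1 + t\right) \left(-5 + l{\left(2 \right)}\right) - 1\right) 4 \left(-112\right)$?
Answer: $8142$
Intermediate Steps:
$t = \frac{14}{3}$ ($t = 5 + \frac{1}{-3} = 5 - \frac{1}{3} = \frac{14}{3} \approx 4.6667$)
$78 + \left(\left(1 + t\right) \left(-5 + l{\left(2 \right)}\right) - 1\right) 4 \left(-112\right) = 78 + \left(\left(1 + \frac{14}{3}\right) \left(-5 + 2\right) - 1\right) 4 \left(-112\right) = 78 + \left(\frac{17}{3} \left(-3\right) - 1\right) 4 \left(-112\right) = 78 + \left(-17 - 1\right) 4 \left(-112\right) = 78 + \left(-18\right) 4 \left(-112\right) = 78 - -8064 = 78 + 8064 = 8142$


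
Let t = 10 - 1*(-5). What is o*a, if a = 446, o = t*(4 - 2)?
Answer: 13380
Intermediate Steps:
t = 15 (t = 10 + 5 = 15)
o = 30 (o = 15*(4 - 2) = 15*2 = 30)
o*a = 30*446 = 13380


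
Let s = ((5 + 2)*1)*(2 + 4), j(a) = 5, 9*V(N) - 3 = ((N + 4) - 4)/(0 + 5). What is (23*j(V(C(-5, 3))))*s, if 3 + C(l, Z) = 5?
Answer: 4830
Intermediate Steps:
C(l, Z) = 2 (C(l, Z) = -3 + 5 = 2)
V(N) = ⅓ + N/45 (V(N) = ⅓ + (((N + 4) - 4)/(0 + 5))/9 = ⅓ + (((4 + N) - 4)/5)/9 = ⅓ + (N*(⅕))/9 = ⅓ + (N/5)/9 = ⅓ + N/45)
s = 42 (s = (7*1)*6 = 7*6 = 42)
(23*j(V(C(-5, 3))))*s = (23*5)*42 = 115*42 = 4830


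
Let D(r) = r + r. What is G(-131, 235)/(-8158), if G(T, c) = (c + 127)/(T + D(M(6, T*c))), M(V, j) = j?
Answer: 181/251678379 ≈ 7.1917e-7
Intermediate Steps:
D(r) = 2*r
G(T, c) = (127 + c)/(T + 2*T*c) (G(T, c) = (c + 127)/(T + 2*(T*c)) = (127 + c)/(T + 2*T*c))
G(-131, 235)/(-8158) = ((127 + 235)/((-131)*(1 + 2*235)))/(-8158) = -1/131*362/(1 + 470)*(-1/8158) = -1/131*362/471*(-1/8158) = -1/131*1/471*362*(-1/8158) = -362/61701*(-1/8158) = 181/251678379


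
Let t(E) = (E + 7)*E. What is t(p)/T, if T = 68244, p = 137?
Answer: 1644/5687 ≈ 0.28908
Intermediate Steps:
t(E) = E*(7 + E) (t(E) = (7 + E)*E = E*(7 + E))
t(p)/T = (137*(7 + 137))/68244 = (137*144)*(1/68244) = 19728*(1/68244) = 1644/5687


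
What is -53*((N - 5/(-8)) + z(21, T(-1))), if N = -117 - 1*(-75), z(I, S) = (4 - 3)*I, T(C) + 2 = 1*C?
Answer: 8639/8 ≈ 1079.9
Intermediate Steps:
T(C) = -2 + C (T(C) = -2 + 1*C = -2 + C)
z(I, S) = I (z(I, S) = 1*I = I)
N = -42 (N = -117 + 75 = -42)
-53*((N - 5/(-8)) + z(21, T(-1))) = -53*((-42 - 5/(-8)) + 21) = -53*((-42 - (-1)*5/8) + 21) = -53*((-42 - 1*(-5/8)) + 21) = -53*((-42 + 5/8) + 21) = -53*(-331/8 + 21) = -53*(-163/8) = 8639/8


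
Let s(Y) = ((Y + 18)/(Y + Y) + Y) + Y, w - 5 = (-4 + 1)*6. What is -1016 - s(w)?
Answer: -25735/26 ≈ -989.81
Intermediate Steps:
w = -13 (w = 5 + (-4 + 1)*6 = 5 - 3*6 = 5 - 18 = -13)
s(Y) = 2*Y + (18 + Y)/(2*Y) (s(Y) = ((18 + Y)/((2*Y)) + Y) + Y = ((18 + Y)*(1/(2*Y)) + Y) + Y = ((18 + Y)/(2*Y) + Y) + Y = (Y + (18 + Y)/(2*Y)) + Y = 2*Y + (18 + Y)/(2*Y))
-1016 - s(w) = -1016 - (1/2 + 2*(-13) + 9/(-13)) = -1016 - (1/2 - 26 + 9*(-1/13)) = -1016 - (1/2 - 26 - 9/13) = -1016 - 1*(-681/26) = -1016 + 681/26 = -25735/26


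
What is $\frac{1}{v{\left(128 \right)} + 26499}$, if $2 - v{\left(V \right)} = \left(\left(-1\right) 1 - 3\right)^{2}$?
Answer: $\frac{1}{26485} \approx 3.7757 \cdot 10^{-5}$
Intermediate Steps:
$v{\left(V \right)} = -14$ ($v{\left(V \right)} = 2 - \left(\left(-1\right) 1 - 3\right)^{2} = 2 - \left(-1 - 3\right)^{2} = 2 - \left(-4\right)^{2} = 2 - 16 = -14$)
$\frac{1}{v{\left(128 \right)} + 26499} = \frac{1}{-14 + 26499} = \frac{1}{26485}$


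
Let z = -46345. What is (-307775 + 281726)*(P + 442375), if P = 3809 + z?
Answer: -10415406111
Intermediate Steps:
P = -42536 (P = 3809 - 46345 = -42536)
(-307775 + 281726)*(P + 442375) = (-307775 + 281726)*(-42536 + 442375) = -26049*399839 = -10415406111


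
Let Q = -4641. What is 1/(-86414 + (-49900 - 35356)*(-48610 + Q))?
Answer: 1/4539880842 ≈ 2.2027e-10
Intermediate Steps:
1/(-86414 + (-49900 - 35356)*(-48610 + Q)) = 1/(-86414 + (-49900 - 35356)*(-48610 - 4641)) = 1/(-86414 - 85256*(-53251)) = 1/(-86414 + 4539967256) = 1/4539880842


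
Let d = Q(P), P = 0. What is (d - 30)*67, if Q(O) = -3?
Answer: -2211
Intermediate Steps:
d = -3
(d - 30)*67 = (-3 - 30)*67 = -33*67 = -2211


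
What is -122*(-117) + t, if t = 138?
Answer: 14412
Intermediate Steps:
-122*(-117) + t = -122*(-117) + 138 = 14274 + 138 = 14412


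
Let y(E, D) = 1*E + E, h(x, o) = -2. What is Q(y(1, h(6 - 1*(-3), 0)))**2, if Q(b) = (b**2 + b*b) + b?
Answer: 100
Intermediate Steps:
y(E, D) = 2*E (y(E, D) = E + E = 2*E)
Q(b) = b + 2*b**2 (Q(b) = (b**2 + b**2) + b = 2*b**2 + b = b + 2*b**2)
Q(y(1, h(6 - 1*(-3), 0)))**2 = ((2*1)*(1 + 2*(2*1)))**2 = (2*(1 + 2*2))**2 = (2*(1 + 4))**2 = (2*5)**2 = 10**2 = 100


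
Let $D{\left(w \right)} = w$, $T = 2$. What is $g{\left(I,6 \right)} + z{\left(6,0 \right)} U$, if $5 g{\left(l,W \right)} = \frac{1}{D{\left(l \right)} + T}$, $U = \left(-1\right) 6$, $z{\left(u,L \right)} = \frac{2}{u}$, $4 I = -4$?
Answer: $- \frac{9}{5} \approx -1.8$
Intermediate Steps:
$I = -1$ ($I = \frac{1}{4} \left(-4\right) = -1$)
$U = -6$
$g{\left(l,W \right)} = \frac{1}{5 \left(2 + l\right)}$ ($g{\left(l,W \right)} = \frac{1}{5 \left(l + 2\right)} = \frac{1}{5 \left(2 + l\right)}$)
$g{\left(I,6 \right)} + z{\left(6,0 \right)} U = \frac{1}{5 \left(2 - 1\right)} + \frac{2}{6} \left(-6\right) = \frac{1}{5 \cdot 1} + 2 \cdot \frac{1}{6} \left(-6\right) = \frac{1}{5} \cdot 1 + \frac{1}{3} \left(-6\right) = \frac{1}{5} - 2 = - \frac{9}{5}$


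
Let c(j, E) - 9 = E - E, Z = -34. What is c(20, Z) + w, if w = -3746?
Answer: -3737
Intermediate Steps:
c(j, E) = 9 (c(j, E) = 9 + (E - E) = 9 + 0 = 9)
c(20, Z) + w = 9 - 3746 = -3737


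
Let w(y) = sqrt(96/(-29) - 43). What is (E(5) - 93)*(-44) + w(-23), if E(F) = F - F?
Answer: 4092 + I*sqrt(38947)/29 ≈ 4092.0 + 6.8052*I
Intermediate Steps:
E(F) = 0
w(y) = I*sqrt(38947)/29 (w(y) = sqrt(96*(-1/29) - 43) = sqrt(-96/29 - 43) = sqrt(-1343/29) = I*sqrt(38947)/29)
(E(5) - 93)*(-44) + w(-23) = (0 - 93)*(-44) + I*sqrt(38947)/29 = -93*(-44) + I*sqrt(38947)/29 = 4092 + I*sqrt(38947)/29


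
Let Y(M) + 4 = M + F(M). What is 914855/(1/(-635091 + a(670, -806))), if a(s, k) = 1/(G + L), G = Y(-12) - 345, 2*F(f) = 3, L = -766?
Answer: -1307867415817765/2251 ≈ -5.8102e+11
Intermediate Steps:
F(f) = 3/2 (F(f) = (½)*3 = 3/2)
Y(M) = -5/2 + M (Y(M) = -4 + (M + 3/2) = -4 + (3/2 + M) = -5/2 + M)
G = -719/2 (G = (-5/2 - 12) - 345 = -29/2 - 345 = -719/2 ≈ -359.50)
a(s, k) = -2/2251 (a(s, k) = 1/(-719/2 - 766) = 1/(-2251/2) = -2/2251)
914855/(1/(-635091 + a(670, -806))) = 914855/(1/(-635091 - 2/2251)) = 914855/(1/(-1429589843/2251)) = 914855/(-2251/1429589843) = 914855*(-1429589843/2251) = -1307867415817765/2251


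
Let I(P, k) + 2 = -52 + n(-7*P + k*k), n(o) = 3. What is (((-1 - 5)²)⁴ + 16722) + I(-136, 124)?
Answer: 1696287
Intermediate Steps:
I(P, k) = -51 (I(P, k) = -2 + (-52 + 3) = -2 - 49 = -51)
(((-1 - 5)²)⁴ + 16722) + I(-136, 124) = (((-1 - 5)²)⁴ + 16722) - 51 = (((-6)²)⁴ + 16722) - 51 = (36⁴ + 16722) - 51 = (1679616 + 16722) - 51 = 1696338 - 51 = 1696287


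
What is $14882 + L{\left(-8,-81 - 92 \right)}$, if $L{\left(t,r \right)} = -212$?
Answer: $14670$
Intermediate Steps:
$14882 + L{\left(-8,-81 - 92 \right)} = 14882 - 212 = 14670$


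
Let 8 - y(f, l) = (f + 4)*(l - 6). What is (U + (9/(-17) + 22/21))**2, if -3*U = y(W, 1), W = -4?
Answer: 588289/127449 ≈ 4.6159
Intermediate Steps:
y(f, l) = 8 - (-6 + l)*(4 + f) (y(f, l) = 8 - (f + 4)*(l - 6) = 8 - (4 + f)*(-6 + l) = 8 - (-6 + l)*(4 + f))
U = -8/3 (U = -(32 - 4*1 + 6*(-4) - 1*(-4)*1)/3 = -(32 - 4 - 24 + 4)/3 = -1/3*8 = -8/3 ≈ -2.6667)
(U + (9/(-17) + 22/21))**2 = (-8/3 + (9/(-17) + 22/21))**2 = (-8/3 + (9*(-1/17) + 22*(1/21)))**2 = (-8/3 + (-9/17 + 22/21))**2 = (-8/3 + 185/357)**2 = (-767/357)**2 = 588289/127449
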